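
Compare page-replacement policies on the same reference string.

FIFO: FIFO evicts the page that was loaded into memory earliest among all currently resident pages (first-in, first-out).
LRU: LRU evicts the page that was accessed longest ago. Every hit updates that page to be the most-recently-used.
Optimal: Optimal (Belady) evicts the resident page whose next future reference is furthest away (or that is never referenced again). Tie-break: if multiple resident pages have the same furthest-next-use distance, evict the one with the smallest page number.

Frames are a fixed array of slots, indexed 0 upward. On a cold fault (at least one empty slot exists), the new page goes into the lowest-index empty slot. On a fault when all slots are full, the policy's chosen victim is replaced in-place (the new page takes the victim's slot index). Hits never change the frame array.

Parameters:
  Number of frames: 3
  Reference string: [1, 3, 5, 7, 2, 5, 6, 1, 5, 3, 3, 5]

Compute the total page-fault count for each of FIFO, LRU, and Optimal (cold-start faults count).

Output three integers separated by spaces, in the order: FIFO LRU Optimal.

Answer: 9 8 7

Derivation:
--- FIFO ---
  step 0: ref 1 -> FAULT, frames=[1,-,-] (faults so far: 1)
  step 1: ref 3 -> FAULT, frames=[1,3,-] (faults so far: 2)
  step 2: ref 5 -> FAULT, frames=[1,3,5] (faults so far: 3)
  step 3: ref 7 -> FAULT, evict 1, frames=[7,3,5] (faults so far: 4)
  step 4: ref 2 -> FAULT, evict 3, frames=[7,2,5] (faults so far: 5)
  step 5: ref 5 -> HIT, frames=[7,2,5] (faults so far: 5)
  step 6: ref 6 -> FAULT, evict 5, frames=[7,2,6] (faults so far: 6)
  step 7: ref 1 -> FAULT, evict 7, frames=[1,2,6] (faults so far: 7)
  step 8: ref 5 -> FAULT, evict 2, frames=[1,5,6] (faults so far: 8)
  step 9: ref 3 -> FAULT, evict 6, frames=[1,5,3] (faults so far: 9)
  step 10: ref 3 -> HIT, frames=[1,5,3] (faults so far: 9)
  step 11: ref 5 -> HIT, frames=[1,5,3] (faults so far: 9)
  FIFO total faults: 9
--- LRU ---
  step 0: ref 1 -> FAULT, frames=[1,-,-] (faults so far: 1)
  step 1: ref 3 -> FAULT, frames=[1,3,-] (faults so far: 2)
  step 2: ref 5 -> FAULT, frames=[1,3,5] (faults so far: 3)
  step 3: ref 7 -> FAULT, evict 1, frames=[7,3,5] (faults so far: 4)
  step 4: ref 2 -> FAULT, evict 3, frames=[7,2,5] (faults so far: 5)
  step 5: ref 5 -> HIT, frames=[7,2,5] (faults so far: 5)
  step 6: ref 6 -> FAULT, evict 7, frames=[6,2,5] (faults so far: 6)
  step 7: ref 1 -> FAULT, evict 2, frames=[6,1,5] (faults so far: 7)
  step 8: ref 5 -> HIT, frames=[6,1,5] (faults so far: 7)
  step 9: ref 3 -> FAULT, evict 6, frames=[3,1,5] (faults so far: 8)
  step 10: ref 3 -> HIT, frames=[3,1,5] (faults so far: 8)
  step 11: ref 5 -> HIT, frames=[3,1,5] (faults so far: 8)
  LRU total faults: 8
--- Optimal ---
  step 0: ref 1 -> FAULT, frames=[1,-,-] (faults so far: 1)
  step 1: ref 3 -> FAULT, frames=[1,3,-] (faults so far: 2)
  step 2: ref 5 -> FAULT, frames=[1,3,5] (faults so far: 3)
  step 3: ref 7 -> FAULT, evict 3, frames=[1,7,5] (faults so far: 4)
  step 4: ref 2 -> FAULT, evict 7, frames=[1,2,5] (faults so far: 5)
  step 5: ref 5 -> HIT, frames=[1,2,5] (faults so far: 5)
  step 6: ref 6 -> FAULT, evict 2, frames=[1,6,5] (faults so far: 6)
  step 7: ref 1 -> HIT, frames=[1,6,5] (faults so far: 6)
  step 8: ref 5 -> HIT, frames=[1,6,5] (faults so far: 6)
  step 9: ref 3 -> FAULT, evict 1, frames=[3,6,5] (faults so far: 7)
  step 10: ref 3 -> HIT, frames=[3,6,5] (faults so far: 7)
  step 11: ref 5 -> HIT, frames=[3,6,5] (faults so far: 7)
  Optimal total faults: 7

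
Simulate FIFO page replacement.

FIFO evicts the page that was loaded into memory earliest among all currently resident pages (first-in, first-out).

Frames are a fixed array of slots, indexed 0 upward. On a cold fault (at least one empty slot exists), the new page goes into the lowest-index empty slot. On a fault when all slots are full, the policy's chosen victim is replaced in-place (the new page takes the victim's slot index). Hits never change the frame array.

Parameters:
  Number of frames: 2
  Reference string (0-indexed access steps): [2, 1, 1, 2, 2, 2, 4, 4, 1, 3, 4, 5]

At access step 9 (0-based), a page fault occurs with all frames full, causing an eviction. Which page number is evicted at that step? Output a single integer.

Step 0: ref 2 -> FAULT, frames=[2,-]
Step 1: ref 1 -> FAULT, frames=[2,1]
Step 2: ref 1 -> HIT, frames=[2,1]
Step 3: ref 2 -> HIT, frames=[2,1]
Step 4: ref 2 -> HIT, frames=[2,1]
Step 5: ref 2 -> HIT, frames=[2,1]
Step 6: ref 4 -> FAULT, evict 2, frames=[4,1]
Step 7: ref 4 -> HIT, frames=[4,1]
Step 8: ref 1 -> HIT, frames=[4,1]
Step 9: ref 3 -> FAULT, evict 1, frames=[4,3]
At step 9: evicted page 1

Answer: 1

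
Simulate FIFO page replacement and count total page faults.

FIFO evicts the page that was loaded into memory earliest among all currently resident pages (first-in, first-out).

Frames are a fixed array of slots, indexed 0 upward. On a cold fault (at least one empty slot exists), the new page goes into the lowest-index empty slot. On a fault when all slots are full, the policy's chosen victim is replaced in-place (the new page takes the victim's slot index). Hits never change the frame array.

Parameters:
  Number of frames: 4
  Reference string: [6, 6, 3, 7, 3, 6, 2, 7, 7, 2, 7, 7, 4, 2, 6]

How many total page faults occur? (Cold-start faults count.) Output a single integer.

Answer: 6

Derivation:
Step 0: ref 6 → FAULT, frames=[6,-,-,-]
Step 1: ref 6 → HIT, frames=[6,-,-,-]
Step 2: ref 3 → FAULT, frames=[6,3,-,-]
Step 3: ref 7 → FAULT, frames=[6,3,7,-]
Step 4: ref 3 → HIT, frames=[6,3,7,-]
Step 5: ref 6 → HIT, frames=[6,3,7,-]
Step 6: ref 2 → FAULT, frames=[6,3,7,2]
Step 7: ref 7 → HIT, frames=[6,3,7,2]
Step 8: ref 7 → HIT, frames=[6,3,7,2]
Step 9: ref 2 → HIT, frames=[6,3,7,2]
Step 10: ref 7 → HIT, frames=[6,3,7,2]
Step 11: ref 7 → HIT, frames=[6,3,7,2]
Step 12: ref 4 → FAULT (evict 6), frames=[4,3,7,2]
Step 13: ref 2 → HIT, frames=[4,3,7,2]
Step 14: ref 6 → FAULT (evict 3), frames=[4,6,7,2]
Total faults: 6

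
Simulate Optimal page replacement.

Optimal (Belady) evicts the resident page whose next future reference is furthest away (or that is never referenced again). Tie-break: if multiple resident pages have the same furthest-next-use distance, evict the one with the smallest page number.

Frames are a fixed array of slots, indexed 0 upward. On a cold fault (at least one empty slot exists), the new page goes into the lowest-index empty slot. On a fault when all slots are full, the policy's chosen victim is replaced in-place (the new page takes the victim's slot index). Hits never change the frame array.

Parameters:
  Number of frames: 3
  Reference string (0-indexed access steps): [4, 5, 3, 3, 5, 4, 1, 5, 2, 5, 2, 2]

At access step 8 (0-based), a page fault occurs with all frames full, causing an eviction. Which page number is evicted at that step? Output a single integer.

Step 0: ref 4 -> FAULT, frames=[4,-,-]
Step 1: ref 5 -> FAULT, frames=[4,5,-]
Step 2: ref 3 -> FAULT, frames=[4,5,3]
Step 3: ref 3 -> HIT, frames=[4,5,3]
Step 4: ref 5 -> HIT, frames=[4,5,3]
Step 5: ref 4 -> HIT, frames=[4,5,3]
Step 6: ref 1 -> FAULT, evict 3, frames=[4,5,1]
Step 7: ref 5 -> HIT, frames=[4,5,1]
Step 8: ref 2 -> FAULT, evict 1, frames=[4,5,2]
At step 8: evicted page 1

Answer: 1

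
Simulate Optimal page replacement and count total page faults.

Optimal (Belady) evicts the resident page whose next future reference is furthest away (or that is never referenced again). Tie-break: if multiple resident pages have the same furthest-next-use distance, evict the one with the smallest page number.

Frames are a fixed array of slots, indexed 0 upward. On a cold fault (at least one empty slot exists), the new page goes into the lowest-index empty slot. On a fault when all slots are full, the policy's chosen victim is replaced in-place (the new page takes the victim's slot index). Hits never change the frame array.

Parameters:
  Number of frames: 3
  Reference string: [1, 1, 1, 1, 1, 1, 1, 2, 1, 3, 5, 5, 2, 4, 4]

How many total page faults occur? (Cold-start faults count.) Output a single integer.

Answer: 5

Derivation:
Step 0: ref 1 → FAULT, frames=[1,-,-]
Step 1: ref 1 → HIT, frames=[1,-,-]
Step 2: ref 1 → HIT, frames=[1,-,-]
Step 3: ref 1 → HIT, frames=[1,-,-]
Step 4: ref 1 → HIT, frames=[1,-,-]
Step 5: ref 1 → HIT, frames=[1,-,-]
Step 6: ref 1 → HIT, frames=[1,-,-]
Step 7: ref 2 → FAULT, frames=[1,2,-]
Step 8: ref 1 → HIT, frames=[1,2,-]
Step 9: ref 3 → FAULT, frames=[1,2,3]
Step 10: ref 5 → FAULT (evict 1), frames=[5,2,3]
Step 11: ref 5 → HIT, frames=[5,2,3]
Step 12: ref 2 → HIT, frames=[5,2,3]
Step 13: ref 4 → FAULT (evict 2), frames=[5,4,3]
Step 14: ref 4 → HIT, frames=[5,4,3]
Total faults: 5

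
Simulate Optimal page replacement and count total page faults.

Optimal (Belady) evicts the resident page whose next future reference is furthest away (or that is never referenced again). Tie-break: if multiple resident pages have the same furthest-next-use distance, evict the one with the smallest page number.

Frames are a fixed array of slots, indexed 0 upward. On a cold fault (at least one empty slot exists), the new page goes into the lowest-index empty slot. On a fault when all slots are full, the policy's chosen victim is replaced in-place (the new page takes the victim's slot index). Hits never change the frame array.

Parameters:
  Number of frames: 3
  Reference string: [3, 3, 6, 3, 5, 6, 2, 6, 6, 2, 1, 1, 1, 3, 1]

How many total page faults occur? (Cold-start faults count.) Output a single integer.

Answer: 5

Derivation:
Step 0: ref 3 → FAULT, frames=[3,-,-]
Step 1: ref 3 → HIT, frames=[3,-,-]
Step 2: ref 6 → FAULT, frames=[3,6,-]
Step 3: ref 3 → HIT, frames=[3,6,-]
Step 4: ref 5 → FAULT, frames=[3,6,5]
Step 5: ref 6 → HIT, frames=[3,6,5]
Step 6: ref 2 → FAULT (evict 5), frames=[3,6,2]
Step 7: ref 6 → HIT, frames=[3,6,2]
Step 8: ref 6 → HIT, frames=[3,6,2]
Step 9: ref 2 → HIT, frames=[3,6,2]
Step 10: ref 1 → FAULT (evict 2), frames=[3,6,1]
Step 11: ref 1 → HIT, frames=[3,6,1]
Step 12: ref 1 → HIT, frames=[3,6,1]
Step 13: ref 3 → HIT, frames=[3,6,1]
Step 14: ref 1 → HIT, frames=[3,6,1]
Total faults: 5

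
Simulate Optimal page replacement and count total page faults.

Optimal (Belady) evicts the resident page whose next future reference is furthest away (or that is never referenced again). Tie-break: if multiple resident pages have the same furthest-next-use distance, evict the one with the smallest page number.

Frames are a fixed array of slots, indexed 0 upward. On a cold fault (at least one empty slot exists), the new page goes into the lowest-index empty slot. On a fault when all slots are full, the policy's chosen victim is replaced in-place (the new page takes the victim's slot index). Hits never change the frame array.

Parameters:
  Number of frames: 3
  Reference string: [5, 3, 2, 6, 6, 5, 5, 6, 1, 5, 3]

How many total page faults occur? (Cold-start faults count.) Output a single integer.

Step 0: ref 5 → FAULT, frames=[5,-,-]
Step 1: ref 3 → FAULT, frames=[5,3,-]
Step 2: ref 2 → FAULT, frames=[5,3,2]
Step 3: ref 6 → FAULT (evict 2), frames=[5,3,6]
Step 4: ref 6 → HIT, frames=[5,3,6]
Step 5: ref 5 → HIT, frames=[5,3,6]
Step 6: ref 5 → HIT, frames=[5,3,6]
Step 7: ref 6 → HIT, frames=[5,3,6]
Step 8: ref 1 → FAULT (evict 6), frames=[5,3,1]
Step 9: ref 5 → HIT, frames=[5,3,1]
Step 10: ref 3 → HIT, frames=[5,3,1]
Total faults: 5

Answer: 5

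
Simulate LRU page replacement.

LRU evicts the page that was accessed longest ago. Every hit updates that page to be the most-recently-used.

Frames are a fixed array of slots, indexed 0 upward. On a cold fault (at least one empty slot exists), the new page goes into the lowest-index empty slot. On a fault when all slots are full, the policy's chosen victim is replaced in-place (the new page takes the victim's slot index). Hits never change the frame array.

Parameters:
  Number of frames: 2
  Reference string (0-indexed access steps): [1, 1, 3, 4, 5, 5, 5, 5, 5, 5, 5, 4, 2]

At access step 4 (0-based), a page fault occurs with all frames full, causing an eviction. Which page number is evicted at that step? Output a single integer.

Answer: 3

Derivation:
Step 0: ref 1 -> FAULT, frames=[1,-]
Step 1: ref 1 -> HIT, frames=[1,-]
Step 2: ref 3 -> FAULT, frames=[1,3]
Step 3: ref 4 -> FAULT, evict 1, frames=[4,3]
Step 4: ref 5 -> FAULT, evict 3, frames=[4,5]
At step 4: evicted page 3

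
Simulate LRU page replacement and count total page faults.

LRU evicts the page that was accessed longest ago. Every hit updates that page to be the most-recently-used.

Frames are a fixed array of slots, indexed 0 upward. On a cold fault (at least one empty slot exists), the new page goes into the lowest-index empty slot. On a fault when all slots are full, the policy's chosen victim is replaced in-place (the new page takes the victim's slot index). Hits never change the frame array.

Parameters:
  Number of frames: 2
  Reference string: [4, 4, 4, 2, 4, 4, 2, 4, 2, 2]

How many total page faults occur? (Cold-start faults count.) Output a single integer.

Answer: 2

Derivation:
Step 0: ref 4 → FAULT, frames=[4,-]
Step 1: ref 4 → HIT, frames=[4,-]
Step 2: ref 4 → HIT, frames=[4,-]
Step 3: ref 2 → FAULT, frames=[4,2]
Step 4: ref 4 → HIT, frames=[4,2]
Step 5: ref 4 → HIT, frames=[4,2]
Step 6: ref 2 → HIT, frames=[4,2]
Step 7: ref 4 → HIT, frames=[4,2]
Step 8: ref 2 → HIT, frames=[4,2]
Step 9: ref 2 → HIT, frames=[4,2]
Total faults: 2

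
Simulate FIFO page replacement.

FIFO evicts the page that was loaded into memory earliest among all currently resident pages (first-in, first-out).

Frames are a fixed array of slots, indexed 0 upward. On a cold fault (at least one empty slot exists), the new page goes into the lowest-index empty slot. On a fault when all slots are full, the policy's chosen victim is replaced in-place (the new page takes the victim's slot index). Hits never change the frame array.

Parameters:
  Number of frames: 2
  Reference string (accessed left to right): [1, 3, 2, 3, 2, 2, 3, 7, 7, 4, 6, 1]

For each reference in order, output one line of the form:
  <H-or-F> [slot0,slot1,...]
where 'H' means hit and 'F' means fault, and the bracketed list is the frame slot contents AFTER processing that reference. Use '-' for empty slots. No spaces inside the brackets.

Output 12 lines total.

F [1,-]
F [1,3]
F [2,3]
H [2,3]
H [2,3]
H [2,3]
H [2,3]
F [2,7]
H [2,7]
F [4,7]
F [4,6]
F [1,6]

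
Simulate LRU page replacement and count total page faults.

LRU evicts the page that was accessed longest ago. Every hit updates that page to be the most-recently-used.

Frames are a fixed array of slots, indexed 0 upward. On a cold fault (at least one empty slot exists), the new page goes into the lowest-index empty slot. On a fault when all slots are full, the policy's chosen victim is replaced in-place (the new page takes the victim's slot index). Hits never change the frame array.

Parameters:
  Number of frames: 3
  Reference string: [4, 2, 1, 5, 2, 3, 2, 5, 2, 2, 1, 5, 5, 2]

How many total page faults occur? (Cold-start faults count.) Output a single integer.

Answer: 6

Derivation:
Step 0: ref 4 → FAULT, frames=[4,-,-]
Step 1: ref 2 → FAULT, frames=[4,2,-]
Step 2: ref 1 → FAULT, frames=[4,2,1]
Step 3: ref 5 → FAULT (evict 4), frames=[5,2,1]
Step 4: ref 2 → HIT, frames=[5,2,1]
Step 5: ref 3 → FAULT (evict 1), frames=[5,2,3]
Step 6: ref 2 → HIT, frames=[5,2,3]
Step 7: ref 5 → HIT, frames=[5,2,3]
Step 8: ref 2 → HIT, frames=[5,2,3]
Step 9: ref 2 → HIT, frames=[5,2,3]
Step 10: ref 1 → FAULT (evict 3), frames=[5,2,1]
Step 11: ref 5 → HIT, frames=[5,2,1]
Step 12: ref 5 → HIT, frames=[5,2,1]
Step 13: ref 2 → HIT, frames=[5,2,1]
Total faults: 6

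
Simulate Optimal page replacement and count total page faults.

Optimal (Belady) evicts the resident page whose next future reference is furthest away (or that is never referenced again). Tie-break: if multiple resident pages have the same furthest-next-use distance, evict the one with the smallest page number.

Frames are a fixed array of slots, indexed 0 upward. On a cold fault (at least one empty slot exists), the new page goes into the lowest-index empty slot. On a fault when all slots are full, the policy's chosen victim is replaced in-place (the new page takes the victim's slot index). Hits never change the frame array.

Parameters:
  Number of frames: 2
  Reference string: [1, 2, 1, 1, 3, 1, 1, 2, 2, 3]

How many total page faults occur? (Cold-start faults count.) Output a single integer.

Step 0: ref 1 → FAULT, frames=[1,-]
Step 1: ref 2 → FAULT, frames=[1,2]
Step 2: ref 1 → HIT, frames=[1,2]
Step 3: ref 1 → HIT, frames=[1,2]
Step 4: ref 3 → FAULT (evict 2), frames=[1,3]
Step 5: ref 1 → HIT, frames=[1,3]
Step 6: ref 1 → HIT, frames=[1,3]
Step 7: ref 2 → FAULT (evict 1), frames=[2,3]
Step 8: ref 2 → HIT, frames=[2,3]
Step 9: ref 3 → HIT, frames=[2,3]
Total faults: 4

Answer: 4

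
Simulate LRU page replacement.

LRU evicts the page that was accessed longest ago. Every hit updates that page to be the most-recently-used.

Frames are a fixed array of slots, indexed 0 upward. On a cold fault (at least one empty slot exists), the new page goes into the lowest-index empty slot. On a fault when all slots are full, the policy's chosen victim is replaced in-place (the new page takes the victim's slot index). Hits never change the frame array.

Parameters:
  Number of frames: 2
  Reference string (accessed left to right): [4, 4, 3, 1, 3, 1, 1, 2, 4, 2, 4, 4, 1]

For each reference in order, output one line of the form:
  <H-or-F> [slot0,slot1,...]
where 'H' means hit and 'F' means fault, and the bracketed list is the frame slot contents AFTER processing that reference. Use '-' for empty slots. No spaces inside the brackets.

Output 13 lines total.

F [4,-]
H [4,-]
F [4,3]
F [1,3]
H [1,3]
H [1,3]
H [1,3]
F [1,2]
F [4,2]
H [4,2]
H [4,2]
H [4,2]
F [4,1]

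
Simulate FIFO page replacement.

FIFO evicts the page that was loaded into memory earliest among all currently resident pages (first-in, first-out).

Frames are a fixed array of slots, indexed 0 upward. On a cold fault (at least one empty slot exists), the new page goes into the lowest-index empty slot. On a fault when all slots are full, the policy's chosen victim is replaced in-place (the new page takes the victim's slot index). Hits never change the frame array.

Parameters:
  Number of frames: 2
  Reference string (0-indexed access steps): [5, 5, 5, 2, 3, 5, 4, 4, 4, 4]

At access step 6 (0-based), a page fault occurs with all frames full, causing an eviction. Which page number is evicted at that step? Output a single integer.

Answer: 3

Derivation:
Step 0: ref 5 -> FAULT, frames=[5,-]
Step 1: ref 5 -> HIT, frames=[5,-]
Step 2: ref 5 -> HIT, frames=[5,-]
Step 3: ref 2 -> FAULT, frames=[5,2]
Step 4: ref 3 -> FAULT, evict 5, frames=[3,2]
Step 5: ref 5 -> FAULT, evict 2, frames=[3,5]
Step 6: ref 4 -> FAULT, evict 3, frames=[4,5]
At step 6: evicted page 3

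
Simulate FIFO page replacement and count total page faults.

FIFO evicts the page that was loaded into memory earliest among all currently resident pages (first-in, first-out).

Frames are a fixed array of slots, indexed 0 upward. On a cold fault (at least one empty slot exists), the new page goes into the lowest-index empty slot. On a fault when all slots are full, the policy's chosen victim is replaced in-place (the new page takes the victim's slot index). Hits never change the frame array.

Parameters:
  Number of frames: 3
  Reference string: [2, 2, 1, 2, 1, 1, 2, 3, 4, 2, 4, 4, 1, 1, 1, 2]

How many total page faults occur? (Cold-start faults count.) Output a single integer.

Step 0: ref 2 → FAULT, frames=[2,-,-]
Step 1: ref 2 → HIT, frames=[2,-,-]
Step 2: ref 1 → FAULT, frames=[2,1,-]
Step 3: ref 2 → HIT, frames=[2,1,-]
Step 4: ref 1 → HIT, frames=[2,1,-]
Step 5: ref 1 → HIT, frames=[2,1,-]
Step 6: ref 2 → HIT, frames=[2,1,-]
Step 7: ref 3 → FAULT, frames=[2,1,3]
Step 8: ref 4 → FAULT (evict 2), frames=[4,1,3]
Step 9: ref 2 → FAULT (evict 1), frames=[4,2,3]
Step 10: ref 4 → HIT, frames=[4,2,3]
Step 11: ref 4 → HIT, frames=[4,2,3]
Step 12: ref 1 → FAULT (evict 3), frames=[4,2,1]
Step 13: ref 1 → HIT, frames=[4,2,1]
Step 14: ref 1 → HIT, frames=[4,2,1]
Step 15: ref 2 → HIT, frames=[4,2,1]
Total faults: 6

Answer: 6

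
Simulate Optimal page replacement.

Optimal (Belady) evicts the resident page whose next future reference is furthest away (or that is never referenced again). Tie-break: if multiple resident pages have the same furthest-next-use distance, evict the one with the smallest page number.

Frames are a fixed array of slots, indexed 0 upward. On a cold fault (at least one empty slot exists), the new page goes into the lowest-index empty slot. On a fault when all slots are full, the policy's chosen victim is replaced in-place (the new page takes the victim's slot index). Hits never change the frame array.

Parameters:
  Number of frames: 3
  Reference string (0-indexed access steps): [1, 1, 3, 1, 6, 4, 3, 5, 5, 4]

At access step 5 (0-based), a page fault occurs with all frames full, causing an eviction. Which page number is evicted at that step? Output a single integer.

Step 0: ref 1 -> FAULT, frames=[1,-,-]
Step 1: ref 1 -> HIT, frames=[1,-,-]
Step 2: ref 3 -> FAULT, frames=[1,3,-]
Step 3: ref 1 -> HIT, frames=[1,3,-]
Step 4: ref 6 -> FAULT, frames=[1,3,6]
Step 5: ref 4 -> FAULT, evict 1, frames=[4,3,6]
At step 5: evicted page 1

Answer: 1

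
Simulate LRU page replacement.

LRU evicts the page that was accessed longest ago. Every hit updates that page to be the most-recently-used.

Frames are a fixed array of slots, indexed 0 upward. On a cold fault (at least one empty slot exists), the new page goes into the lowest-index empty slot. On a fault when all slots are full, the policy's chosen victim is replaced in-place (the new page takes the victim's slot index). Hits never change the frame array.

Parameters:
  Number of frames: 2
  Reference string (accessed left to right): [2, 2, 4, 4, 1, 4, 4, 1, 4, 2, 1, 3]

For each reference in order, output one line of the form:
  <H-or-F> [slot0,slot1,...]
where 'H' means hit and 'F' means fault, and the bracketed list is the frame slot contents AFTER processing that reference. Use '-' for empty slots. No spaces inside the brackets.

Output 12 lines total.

F [2,-]
H [2,-]
F [2,4]
H [2,4]
F [1,4]
H [1,4]
H [1,4]
H [1,4]
H [1,4]
F [2,4]
F [2,1]
F [3,1]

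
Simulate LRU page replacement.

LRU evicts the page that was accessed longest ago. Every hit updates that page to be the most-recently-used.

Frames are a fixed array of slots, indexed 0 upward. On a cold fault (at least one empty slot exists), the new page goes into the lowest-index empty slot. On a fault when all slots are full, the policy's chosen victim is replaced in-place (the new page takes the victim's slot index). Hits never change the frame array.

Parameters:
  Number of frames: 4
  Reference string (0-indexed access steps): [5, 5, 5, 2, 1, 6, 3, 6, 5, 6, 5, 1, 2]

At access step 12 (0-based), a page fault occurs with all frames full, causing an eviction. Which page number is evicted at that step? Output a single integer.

Step 0: ref 5 -> FAULT, frames=[5,-,-,-]
Step 1: ref 5 -> HIT, frames=[5,-,-,-]
Step 2: ref 5 -> HIT, frames=[5,-,-,-]
Step 3: ref 2 -> FAULT, frames=[5,2,-,-]
Step 4: ref 1 -> FAULT, frames=[5,2,1,-]
Step 5: ref 6 -> FAULT, frames=[5,2,1,6]
Step 6: ref 3 -> FAULT, evict 5, frames=[3,2,1,6]
Step 7: ref 6 -> HIT, frames=[3,2,1,6]
Step 8: ref 5 -> FAULT, evict 2, frames=[3,5,1,6]
Step 9: ref 6 -> HIT, frames=[3,5,1,6]
Step 10: ref 5 -> HIT, frames=[3,5,1,6]
Step 11: ref 1 -> HIT, frames=[3,5,1,6]
Step 12: ref 2 -> FAULT, evict 3, frames=[2,5,1,6]
At step 12: evicted page 3

Answer: 3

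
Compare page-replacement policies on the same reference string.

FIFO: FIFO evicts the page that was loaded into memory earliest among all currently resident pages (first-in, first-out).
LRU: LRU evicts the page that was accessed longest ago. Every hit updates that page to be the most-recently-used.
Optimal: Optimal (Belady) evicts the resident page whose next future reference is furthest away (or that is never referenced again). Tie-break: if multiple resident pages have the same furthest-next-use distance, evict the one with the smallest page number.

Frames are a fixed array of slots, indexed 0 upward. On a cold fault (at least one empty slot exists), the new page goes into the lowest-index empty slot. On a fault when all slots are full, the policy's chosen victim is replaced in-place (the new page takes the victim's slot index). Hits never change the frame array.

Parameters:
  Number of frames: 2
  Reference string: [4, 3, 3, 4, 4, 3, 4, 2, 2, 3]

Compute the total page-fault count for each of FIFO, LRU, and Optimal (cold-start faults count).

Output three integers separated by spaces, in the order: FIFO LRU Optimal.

Answer: 3 4 3

Derivation:
--- FIFO ---
  step 0: ref 4 -> FAULT, frames=[4,-] (faults so far: 1)
  step 1: ref 3 -> FAULT, frames=[4,3] (faults so far: 2)
  step 2: ref 3 -> HIT, frames=[4,3] (faults so far: 2)
  step 3: ref 4 -> HIT, frames=[4,3] (faults so far: 2)
  step 4: ref 4 -> HIT, frames=[4,3] (faults so far: 2)
  step 5: ref 3 -> HIT, frames=[4,3] (faults so far: 2)
  step 6: ref 4 -> HIT, frames=[4,3] (faults so far: 2)
  step 7: ref 2 -> FAULT, evict 4, frames=[2,3] (faults so far: 3)
  step 8: ref 2 -> HIT, frames=[2,3] (faults so far: 3)
  step 9: ref 3 -> HIT, frames=[2,3] (faults so far: 3)
  FIFO total faults: 3
--- LRU ---
  step 0: ref 4 -> FAULT, frames=[4,-] (faults so far: 1)
  step 1: ref 3 -> FAULT, frames=[4,3] (faults so far: 2)
  step 2: ref 3 -> HIT, frames=[4,3] (faults so far: 2)
  step 3: ref 4 -> HIT, frames=[4,3] (faults so far: 2)
  step 4: ref 4 -> HIT, frames=[4,3] (faults so far: 2)
  step 5: ref 3 -> HIT, frames=[4,3] (faults so far: 2)
  step 6: ref 4 -> HIT, frames=[4,3] (faults so far: 2)
  step 7: ref 2 -> FAULT, evict 3, frames=[4,2] (faults so far: 3)
  step 8: ref 2 -> HIT, frames=[4,2] (faults so far: 3)
  step 9: ref 3 -> FAULT, evict 4, frames=[3,2] (faults so far: 4)
  LRU total faults: 4
--- Optimal ---
  step 0: ref 4 -> FAULT, frames=[4,-] (faults so far: 1)
  step 1: ref 3 -> FAULT, frames=[4,3] (faults so far: 2)
  step 2: ref 3 -> HIT, frames=[4,3] (faults so far: 2)
  step 3: ref 4 -> HIT, frames=[4,3] (faults so far: 2)
  step 4: ref 4 -> HIT, frames=[4,3] (faults so far: 2)
  step 5: ref 3 -> HIT, frames=[4,3] (faults so far: 2)
  step 6: ref 4 -> HIT, frames=[4,3] (faults so far: 2)
  step 7: ref 2 -> FAULT, evict 4, frames=[2,3] (faults so far: 3)
  step 8: ref 2 -> HIT, frames=[2,3] (faults so far: 3)
  step 9: ref 3 -> HIT, frames=[2,3] (faults so far: 3)
  Optimal total faults: 3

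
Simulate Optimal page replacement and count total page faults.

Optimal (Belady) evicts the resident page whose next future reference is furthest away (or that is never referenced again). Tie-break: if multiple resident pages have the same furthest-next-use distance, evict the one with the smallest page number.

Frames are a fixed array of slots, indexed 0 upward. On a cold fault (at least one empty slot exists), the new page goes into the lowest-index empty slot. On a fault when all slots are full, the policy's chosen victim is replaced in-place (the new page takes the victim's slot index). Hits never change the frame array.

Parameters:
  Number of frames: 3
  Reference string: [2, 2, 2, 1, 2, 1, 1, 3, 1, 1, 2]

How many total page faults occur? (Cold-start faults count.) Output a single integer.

Step 0: ref 2 → FAULT, frames=[2,-,-]
Step 1: ref 2 → HIT, frames=[2,-,-]
Step 2: ref 2 → HIT, frames=[2,-,-]
Step 3: ref 1 → FAULT, frames=[2,1,-]
Step 4: ref 2 → HIT, frames=[2,1,-]
Step 5: ref 1 → HIT, frames=[2,1,-]
Step 6: ref 1 → HIT, frames=[2,1,-]
Step 7: ref 3 → FAULT, frames=[2,1,3]
Step 8: ref 1 → HIT, frames=[2,1,3]
Step 9: ref 1 → HIT, frames=[2,1,3]
Step 10: ref 2 → HIT, frames=[2,1,3]
Total faults: 3

Answer: 3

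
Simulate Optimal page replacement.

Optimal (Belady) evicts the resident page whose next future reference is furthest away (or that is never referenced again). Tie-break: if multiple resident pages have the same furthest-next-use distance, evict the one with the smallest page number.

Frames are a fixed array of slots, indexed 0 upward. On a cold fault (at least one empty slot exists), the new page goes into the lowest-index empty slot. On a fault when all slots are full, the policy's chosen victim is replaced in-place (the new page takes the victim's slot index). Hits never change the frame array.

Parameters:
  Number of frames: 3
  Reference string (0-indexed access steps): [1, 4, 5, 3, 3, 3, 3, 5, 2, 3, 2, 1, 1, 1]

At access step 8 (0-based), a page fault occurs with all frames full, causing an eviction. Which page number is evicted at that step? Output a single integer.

Step 0: ref 1 -> FAULT, frames=[1,-,-]
Step 1: ref 4 -> FAULT, frames=[1,4,-]
Step 2: ref 5 -> FAULT, frames=[1,4,5]
Step 3: ref 3 -> FAULT, evict 4, frames=[1,3,5]
Step 4: ref 3 -> HIT, frames=[1,3,5]
Step 5: ref 3 -> HIT, frames=[1,3,5]
Step 6: ref 3 -> HIT, frames=[1,3,5]
Step 7: ref 5 -> HIT, frames=[1,3,5]
Step 8: ref 2 -> FAULT, evict 5, frames=[1,3,2]
At step 8: evicted page 5

Answer: 5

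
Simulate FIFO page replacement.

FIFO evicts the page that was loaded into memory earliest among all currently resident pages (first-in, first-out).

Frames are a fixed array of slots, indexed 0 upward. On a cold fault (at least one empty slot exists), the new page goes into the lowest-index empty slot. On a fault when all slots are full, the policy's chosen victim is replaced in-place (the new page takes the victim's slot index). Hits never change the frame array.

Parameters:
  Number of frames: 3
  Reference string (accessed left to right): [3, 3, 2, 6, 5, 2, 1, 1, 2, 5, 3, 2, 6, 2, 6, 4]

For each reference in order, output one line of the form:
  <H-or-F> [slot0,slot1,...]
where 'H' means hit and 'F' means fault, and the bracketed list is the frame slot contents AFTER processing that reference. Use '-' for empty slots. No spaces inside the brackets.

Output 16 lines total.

F [3,-,-]
H [3,-,-]
F [3,2,-]
F [3,2,6]
F [5,2,6]
H [5,2,6]
F [5,1,6]
H [5,1,6]
F [5,1,2]
H [5,1,2]
F [3,1,2]
H [3,1,2]
F [3,6,2]
H [3,6,2]
H [3,6,2]
F [3,6,4]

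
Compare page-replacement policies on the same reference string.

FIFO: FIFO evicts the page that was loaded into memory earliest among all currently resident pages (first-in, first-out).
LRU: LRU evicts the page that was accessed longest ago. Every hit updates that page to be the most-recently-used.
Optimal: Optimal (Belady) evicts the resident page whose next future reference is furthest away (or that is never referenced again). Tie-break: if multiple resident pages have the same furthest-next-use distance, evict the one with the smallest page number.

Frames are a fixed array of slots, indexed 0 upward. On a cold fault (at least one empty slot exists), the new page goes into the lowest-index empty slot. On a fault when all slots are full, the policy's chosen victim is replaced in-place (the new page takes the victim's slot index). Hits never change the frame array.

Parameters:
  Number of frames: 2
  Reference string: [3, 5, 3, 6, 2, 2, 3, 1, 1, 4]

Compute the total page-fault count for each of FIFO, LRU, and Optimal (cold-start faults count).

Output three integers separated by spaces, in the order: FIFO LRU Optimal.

--- FIFO ---
  step 0: ref 3 -> FAULT, frames=[3,-] (faults so far: 1)
  step 1: ref 5 -> FAULT, frames=[3,5] (faults so far: 2)
  step 2: ref 3 -> HIT, frames=[3,5] (faults so far: 2)
  step 3: ref 6 -> FAULT, evict 3, frames=[6,5] (faults so far: 3)
  step 4: ref 2 -> FAULT, evict 5, frames=[6,2] (faults so far: 4)
  step 5: ref 2 -> HIT, frames=[6,2] (faults so far: 4)
  step 6: ref 3 -> FAULT, evict 6, frames=[3,2] (faults so far: 5)
  step 7: ref 1 -> FAULT, evict 2, frames=[3,1] (faults so far: 6)
  step 8: ref 1 -> HIT, frames=[3,1] (faults so far: 6)
  step 9: ref 4 -> FAULT, evict 3, frames=[4,1] (faults so far: 7)
  FIFO total faults: 7
--- LRU ---
  step 0: ref 3 -> FAULT, frames=[3,-] (faults so far: 1)
  step 1: ref 5 -> FAULT, frames=[3,5] (faults so far: 2)
  step 2: ref 3 -> HIT, frames=[3,5] (faults so far: 2)
  step 3: ref 6 -> FAULT, evict 5, frames=[3,6] (faults so far: 3)
  step 4: ref 2 -> FAULT, evict 3, frames=[2,6] (faults so far: 4)
  step 5: ref 2 -> HIT, frames=[2,6] (faults so far: 4)
  step 6: ref 3 -> FAULT, evict 6, frames=[2,3] (faults so far: 5)
  step 7: ref 1 -> FAULT, evict 2, frames=[1,3] (faults so far: 6)
  step 8: ref 1 -> HIT, frames=[1,3] (faults so far: 6)
  step 9: ref 4 -> FAULT, evict 3, frames=[1,4] (faults so far: 7)
  LRU total faults: 7
--- Optimal ---
  step 0: ref 3 -> FAULT, frames=[3,-] (faults so far: 1)
  step 1: ref 5 -> FAULT, frames=[3,5] (faults so far: 2)
  step 2: ref 3 -> HIT, frames=[3,5] (faults so far: 2)
  step 3: ref 6 -> FAULT, evict 5, frames=[3,6] (faults so far: 3)
  step 4: ref 2 -> FAULT, evict 6, frames=[3,2] (faults so far: 4)
  step 5: ref 2 -> HIT, frames=[3,2] (faults so far: 4)
  step 6: ref 3 -> HIT, frames=[3,2] (faults so far: 4)
  step 7: ref 1 -> FAULT, evict 2, frames=[3,1] (faults so far: 5)
  step 8: ref 1 -> HIT, frames=[3,1] (faults so far: 5)
  step 9: ref 4 -> FAULT, evict 1, frames=[3,4] (faults so far: 6)
  Optimal total faults: 6

Answer: 7 7 6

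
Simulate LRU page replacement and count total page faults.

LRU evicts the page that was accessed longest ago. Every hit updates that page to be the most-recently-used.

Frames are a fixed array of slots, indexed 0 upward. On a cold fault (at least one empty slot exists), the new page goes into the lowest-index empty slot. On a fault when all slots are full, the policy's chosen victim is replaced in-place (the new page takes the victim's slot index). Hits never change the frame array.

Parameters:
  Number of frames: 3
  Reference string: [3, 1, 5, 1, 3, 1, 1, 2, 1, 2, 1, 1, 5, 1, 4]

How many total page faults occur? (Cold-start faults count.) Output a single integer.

Step 0: ref 3 → FAULT, frames=[3,-,-]
Step 1: ref 1 → FAULT, frames=[3,1,-]
Step 2: ref 5 → FAULT, frames=[3,1,5]
Step 3: ref 1 → HIT, frames=[3,1,5]
Step 4: ref 3 → HIT, frames=[3,1,5]
Step 5: ref 1 → HIT, frames=[3,1,5]
Step 6: ref 1 → HIT, frames=[3,1,5]
Step 7: ref 2 → FAULT (evict 5), frames=[3,1,2]
Step 8: ref 1 → HIT, frames=[3,1,2]
Step 9: ref 2 → HIT, frames=[3,1,2]
Step 10: ref 1 → HIT, frames=[3,1,2]
Step 11: ref 1 → HIT, frames=[3,1,2]
Step 12: ref 5 → FAULT (evict 3), frames=[5,1,2]
Step 13: ref 1 → HIT, frames=[5,1,2]
Step 14: ref 4 → FAULT (evict 2), frames=[5,1,4]
Total faults: 6

Answer: 6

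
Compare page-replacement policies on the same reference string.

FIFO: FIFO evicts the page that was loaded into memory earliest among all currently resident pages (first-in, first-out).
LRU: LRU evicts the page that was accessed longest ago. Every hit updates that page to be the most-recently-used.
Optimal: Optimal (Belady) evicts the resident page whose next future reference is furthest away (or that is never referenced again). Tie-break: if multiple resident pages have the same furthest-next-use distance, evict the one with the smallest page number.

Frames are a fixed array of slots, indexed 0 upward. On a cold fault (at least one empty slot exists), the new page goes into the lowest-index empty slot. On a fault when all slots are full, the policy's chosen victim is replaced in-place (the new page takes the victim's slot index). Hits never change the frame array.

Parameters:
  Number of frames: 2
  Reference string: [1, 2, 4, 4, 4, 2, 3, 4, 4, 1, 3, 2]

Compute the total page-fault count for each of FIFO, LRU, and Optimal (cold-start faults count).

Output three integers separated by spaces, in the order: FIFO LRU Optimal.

Answer: 6 8 6

Derivation:
--- FIFO ---
  step 0: ref 1 -> FAULT, frames=[1,-] (faults so far: 1)
  step 1: ref 2 -> FAULT, frames=[1,2] (faults so far: 2)
  step 2: ref 4 -> FAULT, evict 1, frames=[4,2] (faults so far: 3)
  step 3: ref 4 -> HIT, frames=[4,2] (faults so far: 3)
  step 4: ref 4 -> HIT, frames=[4,2] (faults so far: 3)
  step 5: ref 2 -> HIT, frames=[4,2] (faults so far: 3)
  step 6: ref 3 -> FAULT, evict 2, frames=[4,3] (faults so far: 4)
  step 7: ref 4 -> HIT, frames=[4,3] (faults so far: 4)
  step 8: ref 4 -> HIT, frames=[4,3] (faults so far: 4)
  step 9: ref 1 -> FAULT, evict 4, frames=[1,3] (faults so far: 5)
  step 10: ref 3 -> HIT, frames=[1,3] (faults so far: 5)
  step 11: ref 2 -> FAULT, evict 3, frames=[1,2] (faults so far: 6)
  FIFO total faults: 6
--- LRU ---
  step 0: ref 1 -> FAULT, frames=[1,-] (faults so far: 1)
  step 1: ref 2 -> FAULT, frames=[1,2] (faults so far: 2)
  step 2: ref 4 -> FAULT, evict 1, frames=[4,2] (faults so far: 3)
  step 3: ref 4 -> HIT, frames=[4,2] (faults so far: 3)
  step 4: ref 4 -> HIT, frames=[4,2] (faults so far: 3)
  step 5: ref 2 -> HIT, frames=[4,2] (faults so far: 3)
  step 6: ref 3 -> FAULT, evict 4, frames=[3,2] (faults so far: 4)
  step 7: ref 4 -> FAULT, evict 2, frames=[3,4] (faults so far: 5)
  step 8: ref 4 -> HIT, frames=[3,4] (faults so far: 5)
  step 9: ref 1 -> FAULT, evict 3, frames=[1,4] (faults so far: 6)
  step 10: ref 3 -> FAULT, evict 4, frames=[1,3] (faults so far: 7)
  step 11: ref 2 -> FAULT, evict 1, frames=[2,3] (faults so far: 8)
  LRU total faults: 8
--- Optimal ---
  step 0: ref 1 -> FAULT, frames=[1,-] (faults so far: 1)
  step 1: ref 2 -> FAULT, frames=[1,2] (faults so far: 2)
  step 2: ref 4 -> FAULT, evict 1, frames=[4,2] (faults so far: 3)
  step 3: ref 4 -> HIT, frames=[4,2] (faults so far: 3)
  step 4: ref 4 -> HIT, frames=[4,2] (faults so far: 3)
  step 5: ref 2 -> HIT, frames=[4,2] (faults so far: 3)
  step 6: ref 3 -> FAULT, evict 2, frames=[4,3] (faults so far: 4)
  step 7: ref 4 -> HIT, frames=[4,3] (faults so far: 4)
  step 8: ref 4 -> HIT, frames=[4,3] (faults so far: 4)
  step 9: ref 1 -> FAULT, evict 4, frames=[1,3] (faults so far: 5)
  step 10: ref 3 -> HIT, frames=[1,3] (faults so far: 5)
  step 11: ref 2 -> FAULT, evict 1, frames=[2,3] (faults so far: 6)
  Optimal total faults: 6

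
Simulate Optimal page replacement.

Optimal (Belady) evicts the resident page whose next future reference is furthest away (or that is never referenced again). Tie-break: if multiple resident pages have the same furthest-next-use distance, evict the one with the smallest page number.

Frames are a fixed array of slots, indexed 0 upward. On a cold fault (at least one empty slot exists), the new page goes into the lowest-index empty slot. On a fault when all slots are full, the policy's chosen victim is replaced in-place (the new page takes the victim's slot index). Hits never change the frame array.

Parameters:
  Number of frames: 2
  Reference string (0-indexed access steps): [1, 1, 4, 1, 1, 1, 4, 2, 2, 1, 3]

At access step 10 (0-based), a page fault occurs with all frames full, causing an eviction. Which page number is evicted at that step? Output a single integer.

Answer: 1

Derivation:
Step 0: ref 1 -> FAULT, frames=[1,-]
Step 1: ref 1 -> HIT, frames=[1,-]
Step 2: ref 4 -> FAULT, frames=[1,4]
Step 3: ref 1 -> HIT, frames=[1,4]
Step 4: ref 1 -> HIT, frames=[1,4]
Step 5: ref 1 -> HIT, frames=[1,4]
Step 6: ref 4 -> HIT, frames=[1,4]
Step 7: ref 2 -> FAULT, evict 4, frames=[1,2]
Step 8: ref 2 -> HIT, frames=[1,2]
Step 9: ref 1 -> HIT, frames=[1,2]
Step 10: ref 3 -> FAULT, evict 1, frames=[3,2]
At step 10: evicted page 1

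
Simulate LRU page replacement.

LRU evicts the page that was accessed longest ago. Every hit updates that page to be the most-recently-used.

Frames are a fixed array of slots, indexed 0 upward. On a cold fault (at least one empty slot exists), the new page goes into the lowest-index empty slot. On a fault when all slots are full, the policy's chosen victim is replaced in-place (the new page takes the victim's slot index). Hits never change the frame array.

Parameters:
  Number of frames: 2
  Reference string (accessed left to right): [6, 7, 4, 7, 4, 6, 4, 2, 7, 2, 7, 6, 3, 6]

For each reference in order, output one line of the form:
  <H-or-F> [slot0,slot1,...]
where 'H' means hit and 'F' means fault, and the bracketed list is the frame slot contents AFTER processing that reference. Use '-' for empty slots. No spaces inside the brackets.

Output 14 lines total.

F [6,-]
F [6,7]
F [4,7]
H [4,7]
H [4,7]
F [4,6]
H [4,6]
F [4,2]
F [7,2]
H [7,2]
H [7,2]
F [7,6]
F [3,6]
H [3,6]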